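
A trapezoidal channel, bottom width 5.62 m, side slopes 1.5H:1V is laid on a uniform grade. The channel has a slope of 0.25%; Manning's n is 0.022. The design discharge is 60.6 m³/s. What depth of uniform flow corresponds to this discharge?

y_n = 2.27 m

Manning's equation rearranged: A R^(2/3) = nQ / (1·√S) = 0.022 × 60.6 / (√0.0025) = 26.66.
Try y = 2.66 m: A R^(2/3) = 36.13 — too large.
Try y = 1.75 m: A R^(2/3) = 16.38 — too small.
Try y = 2.27 m: A R^(2/3) = 26.65 — close enough.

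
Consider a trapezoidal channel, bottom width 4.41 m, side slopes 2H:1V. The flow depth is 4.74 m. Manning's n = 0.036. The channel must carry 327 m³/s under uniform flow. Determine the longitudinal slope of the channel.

S = 0.00908

With bottom width b = 4.41 m and side slope z = 2: A = (b + zy)y = (4.41 + 2×4.74)×4.74 = 65.84 m²; P = b + 2y√(1+z²) = 4.41 + 2×4.74×2.236 = 25.61 m.
Hydraulic radius R = A/P = 65.84/25.61 = 2.571 m.
From Manning's equation, S = [nQ / (1 A R^(2/3))]² = [0.036 × 327 / (1 × 65.84 × 2.571^(2/3))]² = 0.00908.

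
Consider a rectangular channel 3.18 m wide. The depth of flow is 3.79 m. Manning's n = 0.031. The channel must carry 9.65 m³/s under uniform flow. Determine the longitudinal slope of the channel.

Flow area A = b·y = 3.18 × 3.79 = 12.05 m². Wetted perimeter P = b + 2y = 3.18 + 2×3.79 = 10.76 m.
Hydraulic radius R = A/P = 12.05/10.76 = 1.12 m.
From Manning's equation, S = [nQ / (1 A R^(2/3))]² = [0.031 × 9.65 / (1 × 12.05 × 1.12^(2/3))]² = 0.00053.

S = 0.00053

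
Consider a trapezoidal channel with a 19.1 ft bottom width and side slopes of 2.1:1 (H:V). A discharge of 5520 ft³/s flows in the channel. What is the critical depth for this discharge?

y_c = 9.72 ft

At critical depth, Q² T / (g A³) = 1, i.e. A³/T = Q²/g = 5520²/32.2 = 946300.
At y = 12.2 ft: A³/T = 2309000 — high.
At y = 7.17 ft: A³/T = 298500 — low.
At y = 9.72 ft: A³/T = 945300 — matches.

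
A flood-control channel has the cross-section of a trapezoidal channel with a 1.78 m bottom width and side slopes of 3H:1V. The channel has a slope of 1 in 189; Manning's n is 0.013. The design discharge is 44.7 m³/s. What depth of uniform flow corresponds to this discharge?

y_n = 1.47 m

Manning's equation rearranged: A R^(2/3) = nQ / (1·√S) = 0.013 × 44.7 / (√0.005291) = 7.989.
At y = 1.29 m: A R^(2/3) = 5.927 — too small.
At y = 1.47 m: A R^(2/3) = 7.981 — close enough.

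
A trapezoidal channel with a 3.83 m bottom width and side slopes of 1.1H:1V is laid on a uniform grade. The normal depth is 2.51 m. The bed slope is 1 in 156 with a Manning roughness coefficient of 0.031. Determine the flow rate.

Q = 55.1 m³/s

With bottom width b = 3.83 m and side slope z = 1.1: A = (b + zy)y = (3.83 + 1.1×2.51)×2.51 = 16.54 m²; P = b + 2y√(1+z²) = 3.83 + 2×2.51×1.487 = 11.29 m.
Hydraulic radius R = A/P = 16.54/11.29 = 1.465 m.
Manning's equation: Q = (1/n) A R^(2/3) S^(1/2) = (1/0.031) × 16.54 × 1.465^(2/3) × 0.00641^(1/2) = 55.1 m³/s.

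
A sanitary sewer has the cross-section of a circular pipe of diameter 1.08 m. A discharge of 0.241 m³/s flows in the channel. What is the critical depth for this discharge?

At critical depth, Q² T / (g A³) = 1, i.e. A³/T = Q²/g = 0.241²/9.81 = 0.005921.
Trying y = 0.197 m: A³/T = 0.00179 — too small.
Trying y = 0.267 m: A³/T = 0.00588 — ≈ 0.005921.

y_c = 0.267 m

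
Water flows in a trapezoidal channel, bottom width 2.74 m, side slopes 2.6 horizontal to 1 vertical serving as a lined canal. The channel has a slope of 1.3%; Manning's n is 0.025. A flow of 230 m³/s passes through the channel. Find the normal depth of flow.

Manning's equation rearranged: A R^(2/3) = nQ / (1·√S) = 0.025 × 230 / (√0.013) = 50.43.
Trying y = 4.08 m: A R^(2/3) = 90.38 — over.
Trying y = 3.19 m: A R^(2/3) = 50.45 — matches.

y_n = 3.19 m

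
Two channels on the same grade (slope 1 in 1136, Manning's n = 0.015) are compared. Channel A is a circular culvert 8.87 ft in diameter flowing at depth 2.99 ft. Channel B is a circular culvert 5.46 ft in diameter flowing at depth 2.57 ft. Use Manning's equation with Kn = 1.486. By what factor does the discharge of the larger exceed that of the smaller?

Channel A: For a circular section of diameter D = 8.87 ft at depth y = 2.99 ft, the central angle is θ = 2 arccos(1 − 2y/D) = 2.478 rad. Then A = (D²/8)(θ − sin θ) = 18.31 ft² and P = Dθ/2 = 10.99 ft. Hydraulic radius R = A/P = 18.31/10.99 = 1.666 ft. Q_A = (1.486/0.015)·18.31·1.666^(2/3)·√0.0008803 = 75.64 ft³/s.
Channel B: For a circular section of diameter D = 5.46 ft at depth y = 2.57 ft, the central angle is θ = 2 arccos(1 − 2y/D) = 3.024 rad. Then A = (D²/8)(θ − sin θ) = 10.83 ft² and P = Dθ/2 = 8.256 ft. Hydraulic radius R = A/P = 10.83/8.256 = 1.312 ft. Q_B = (1.486/0.015)·10.83·1.312^(2/3)·√0.0008803 = 38.17 ft³/s.
The larger discharge is 75.64 ft³/s and the smaller is 38.17 ft³/s; the ratio is 1.98.

1.98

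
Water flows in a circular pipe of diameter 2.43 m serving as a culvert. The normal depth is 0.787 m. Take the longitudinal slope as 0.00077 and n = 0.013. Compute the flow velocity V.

V = 1.24 m/s

For a circular section of diameter D = 2.43 m at depth y = 0.787 m, the central angle is θ = 2 arccos(1 − 2y/D) = 2.422 rad. Then A = (D²/8)(θ − sin θ) = 1.301 m² and P = Dθ/2 = 2.942 m.
Hydraulic radius R = A/P = 1.301/2.942 = 0.4421 m.
From Manning's equation, V = (1/n) R^(2/3) S^(1/2) = (1/0.013) × 0.4421^(2/3) × 0.00077^(1/2) = 1.24 m/s.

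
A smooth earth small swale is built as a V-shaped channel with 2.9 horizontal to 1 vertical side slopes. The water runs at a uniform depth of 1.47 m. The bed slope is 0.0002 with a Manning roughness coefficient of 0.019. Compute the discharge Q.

Q = 3.66 m³/s

For a triangular section with side slope z = 2.9: A = zy² = 2.9×1.47² = 6.267 m²; P = 2y√(1+z²) = 2×1.47×3.068 = 9.019 m.
Hydraulic radius R = A/P = 6.267/9.019 = 0.6948 m.
Manning's equation: Q = (1/n) A R^(2/3) S^(1/2) = (1/0.019) × 6.267 × 0.6948^(2/3) × 0.0002^(1/2) = 3.66 m³/s.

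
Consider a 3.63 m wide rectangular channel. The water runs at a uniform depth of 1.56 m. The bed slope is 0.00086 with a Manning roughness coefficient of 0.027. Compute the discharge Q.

Q = 5.47 m³/s

Flow area A = b·y = 3.63 × 1.56 = 5.663 m². Wetted perimeter P = b + 2y = 3.63 + 2×1.56 = 6.75 m.
Hydraulic radius R = A/P = 5.663/6.75 = 0.8389 m.
Manning's equation: Q = (1/n) A R^(2/3) S^(1/2) = (1/0.027) × 5.663 × 0.8389^(2/3) × 0.00086^(1/2) = 5.47 m³/s.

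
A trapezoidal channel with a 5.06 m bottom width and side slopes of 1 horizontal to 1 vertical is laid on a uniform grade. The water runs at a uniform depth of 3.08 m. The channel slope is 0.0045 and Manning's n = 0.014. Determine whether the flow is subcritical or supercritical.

supercritical

With bottom width b = 5.06 m and side slope z = 1: A = (b + zy)y = (5.06 + 1×3.08)×3.08 = 25.07 m²; P = b + 2y√(1+z²) = 5.06 + 2×3.08×1.414 = 13.77 m.
Hydraulic radius R = A/P = 25.07/13.77 = 1.821 m.
V = (1/n) R^(2/3) √S = (1/0.014) × 1.821^(2/3) × √0.0045 = 7.144 m/s. Hydraulic depth D_h = A/T = 25.07/11.22 = 2.235 m.
Froude number Fr = V/√(g·D_h) = 7.144/√(9.81×2.235) = 1.53, which is greater than 1, so the flow is supercritical.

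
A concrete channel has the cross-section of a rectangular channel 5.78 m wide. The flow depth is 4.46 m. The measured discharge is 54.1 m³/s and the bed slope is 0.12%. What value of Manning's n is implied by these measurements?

Flow area A = b·y = 5.78 × 4.46 = 25.78 m². Wetted perimeter P = b + 2y = 5.78 + 2×4.46 = 14.7 m.
Hydraulic radius R = A/P = 25.78/14.7 = 1.754 m.
Rearranging Manning's equation: n = (1/Q) A R^(2/3) S^(1/2) = (1/54.1) × 25.78 × 1.754^(2/3) × √0.0012 = 0.024.

n = 0.024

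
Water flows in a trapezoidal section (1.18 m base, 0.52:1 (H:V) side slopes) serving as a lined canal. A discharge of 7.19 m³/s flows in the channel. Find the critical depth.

At critical depth, Q² T / (g A³) = 1, i.e. A³/T = Q²/g = 7.19²/9.81 = 5.27.
Try y = 0.88 m: A³/T = 1.428 — low.
Try y = 1.56 m: A³/T = 10.7 — high.
Try y = 1.28 m: A³/T = 5.25 — ≈ 5.27.

y_c = 1.28 m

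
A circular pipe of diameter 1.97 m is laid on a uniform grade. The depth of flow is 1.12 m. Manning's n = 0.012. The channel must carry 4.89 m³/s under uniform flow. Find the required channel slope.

S = 0.0025

For a circular section of diameter D = 1.97 m at depth y = 1.12 m, the central angle is θ = 2 arccos(1 − 2y/D) = 3.417 rad. Then A = (D²/8)(θ − sin θ) = 1.789 m² and P = Dθ/2 = 3.365 m.
Hydraulic radius R = A/P = 1.789/3.365 = 0.5316 m.
From Manning's equation, S = [nQ / (1 A R^(2/3))]² = [0.012 × 4.89 / (1 × 1.789 × 0.5316^(2/3))]² = 0.0025.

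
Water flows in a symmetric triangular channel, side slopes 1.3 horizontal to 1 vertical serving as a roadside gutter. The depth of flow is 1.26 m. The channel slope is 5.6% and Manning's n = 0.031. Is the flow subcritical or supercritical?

supercritical

For a triangular section with side slope z = 1.3: A = zy² = 1.3×1.26² = 2.064 m²; P = 2y√(1+z²) = 2×1.26×1.64 = 4.133 m.
Hydraulic radius R = A/P = 2.064/4.133 = 0.4994 m.
V = (1/n) R^(2/3) √S = (1/0.031) × 0.4994^(2/3) × √0.056 = 4.805 m/s. Hydraulic depth D_h = A/T = 2.064/3.276 = 0.63 m.
Froude number Fr = V/√(g·D_h) = 4.805/√(9.81×0.63) = 1.93, which is greater than 1, so the flow is supercritical.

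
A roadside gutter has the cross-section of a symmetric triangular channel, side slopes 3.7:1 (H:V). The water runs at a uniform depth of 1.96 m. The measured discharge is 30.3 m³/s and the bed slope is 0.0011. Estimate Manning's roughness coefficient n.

For a triangular section with side slope z = 3.7: A = zy² = 3.7×1.96² = 14.21 m²; P = 2y√(1+z²) = 2×1.96×3.833 = 15.02 m.
Hydraulic radius R = A/P = 14.21/15.02 = 0.9461 m.
Rearranging Manning's equation: n = (1/Q) A R^(2/3) S^(1/2) = (1/30.3) × 14.21 × 0.9461^(2/3) × √0.0011 = 0.015.

n = 0.015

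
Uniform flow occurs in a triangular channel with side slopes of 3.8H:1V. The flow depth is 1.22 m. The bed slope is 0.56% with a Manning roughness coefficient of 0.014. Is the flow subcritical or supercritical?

For a triangular section with side slope z = 3.8: A = zy² = 3.8×1.22² = 5.656 m²; P = 2y√(1+z²) = 2×1.22×3.929 = 9.588 m.
Hydraulic radius R = A/P = 5.656/9.588 = 0.5899 m.
V = (1/n) R^(2/3) √S = (1/0.014) × 0.5899^(2/3) × √0.0056 = 3.76 m/s. Hydraulic depth D_h = A/T = 5.656/9.272 = 0.61 m.
Froude number Fr = V/√(g·D_h) = 3.76/√(9.81×0.61) = 1.54, which is greater than 1, so the flow is supercritical.

supercritical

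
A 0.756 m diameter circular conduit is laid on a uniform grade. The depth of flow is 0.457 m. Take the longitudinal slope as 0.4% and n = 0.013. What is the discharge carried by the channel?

Q = 0.489 m³/s

For a circular section of diameter D = 0.756 m at depth y = 0.457 m, the central angle is θ = 2 arccos(1 − 2y/D) = 3.563 rad. Then A = (D²/8)(θ − sin θ) = 0.2837 m² and P = Dθ/2 = 1.347 m.
Hydraulic radius R = A/P = 0.2837/1.347 = 0.2107 m.
Manning's equation: Q = (1/n) A R^(2/3) S^(1/2) = (1/0.013) × 0.2837 × 0.2107^(2/3) × 0.004^(1/2) = 0.489 m³/s.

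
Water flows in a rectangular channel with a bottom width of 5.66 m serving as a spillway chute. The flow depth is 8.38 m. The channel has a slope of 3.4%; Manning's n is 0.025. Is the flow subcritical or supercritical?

Flow area A = b·y = 5.66 × 8.38 = 47.43 m². Wetted perimeter P = b + 2y = 5.66 + 2×8.38 = 22.42 m.
Hydraulic radius R = A/P = 47.43/22.42 = 2.116 m.
V = (1/n) R^(2/3) √S = (1/0.025) × 2.116^(2/3) × √0.034 = 12.15 m/s. Hydraulic depth D_h = A/T = 47.43/5.66 = 8.38 m.
Froude number Fr = V/√(g·D_h) = 12.15/√(9.81×8.38) = 1.34, which is greater than 1, so the flow is supercritical.

supercritical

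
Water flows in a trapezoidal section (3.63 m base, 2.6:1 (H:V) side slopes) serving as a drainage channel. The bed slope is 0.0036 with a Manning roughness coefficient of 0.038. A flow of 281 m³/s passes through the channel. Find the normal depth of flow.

y_n = 5.24 m

Manning's equation rearranged: A R^(2/3) = nQ / (1·√S) = 0.038 × 281 / (√0.0036) = 178.
Try y = 6.4 m: A R^(2/3) = 287.7 — over.
Try y = 4.22 m: A R^(2/3) = 106.4 — short.
Try y = 5.24 m: A R^(2/3) = 177.7 — close enough.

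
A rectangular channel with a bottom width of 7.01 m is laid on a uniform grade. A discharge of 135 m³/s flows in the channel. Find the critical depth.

For a rectangular channel, critical depth y_c = (q²/g)^(1/3) where q = Q/b = 135/7.01 = 19.26 m²/s.
So y_c = (19.26²/9.81)^(1/3) = 3.36 m.

y_c = 3.36 m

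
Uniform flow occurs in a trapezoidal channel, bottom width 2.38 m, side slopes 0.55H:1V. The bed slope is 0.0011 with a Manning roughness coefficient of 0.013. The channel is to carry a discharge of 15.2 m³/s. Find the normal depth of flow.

y_n = 1.83 m

Manning's equation rearranged: A R^(2/3) = nQ / (1·√S) = 0.013 × 15.2 / (√0.0011) = 5.958.
At y = 1.6 m: A R^(2/3) = 4.734 — too small.
At y = 2.02 m: A R^(2/3) = 7.093 — too large.
At y = 1.83 m: A R^(2/3) = 5.968 — ≈ 5.958.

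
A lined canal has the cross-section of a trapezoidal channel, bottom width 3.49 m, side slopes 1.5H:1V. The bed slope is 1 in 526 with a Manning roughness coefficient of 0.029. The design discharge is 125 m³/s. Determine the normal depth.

Manning's equation rearranged: A R^(2/3) = nQ / (1·√S) = 0.029 × 125 / (√0.001901) = 83.14.
Try y = 4.96 m: A R^(2/3) = 100.8 — too large.
Try y = 4.04 m: A R^(2/3) = 64.01 — too small.
Try y = 4.55 m: A R^(2/3) = 83.17 — close enough.

y_n = 4.55 m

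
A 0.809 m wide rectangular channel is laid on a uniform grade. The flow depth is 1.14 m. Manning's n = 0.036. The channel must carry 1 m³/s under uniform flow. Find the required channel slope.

S = 0.00764

Flow area A = b·y = 0.809 × 1.14 = 0.9223 m². Wetted perimeter P = b + 2y = 0.809 + 2×1.14 = 3.089 m.
Hydraulic radius R = A/P = 0.9223/3.089 = 0.2986 m.
From Manning's equation, S = [nQ / (1 A R^(2/3))]² = [0.036 × 1 / (1 × 0.9223 × 0.2986^(2/3))]² = 0.00764.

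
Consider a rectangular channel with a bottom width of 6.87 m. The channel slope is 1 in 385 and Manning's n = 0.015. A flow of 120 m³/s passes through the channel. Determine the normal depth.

Manning's equation rearranged: A R^(2/3) = nQ / (1·√S) = 0.015 × 120 / (√0.002597) = 35.32.
Trying y = 3.02 m: A R^(2/3) = 28.47 — short.
Trying y = 3.55 m: A R^(2/3) = 35.36 — matches.

y_n = 3.55 m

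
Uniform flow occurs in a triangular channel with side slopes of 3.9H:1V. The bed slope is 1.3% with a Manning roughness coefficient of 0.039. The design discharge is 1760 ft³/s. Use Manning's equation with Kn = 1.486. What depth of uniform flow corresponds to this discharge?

Manning's equation rearranged: A R^(2/3) = nQ / (1.486·√S) = 0.039 × 1760 / (1.486 × √0.013) = 405.1.
Trying y = 7.47 ft: A R^(2/3) = 512.9 — high.
Trying y = 6.84 ft: A R^(2/3) = 405.5 — matches.

y_n = 6.84 ft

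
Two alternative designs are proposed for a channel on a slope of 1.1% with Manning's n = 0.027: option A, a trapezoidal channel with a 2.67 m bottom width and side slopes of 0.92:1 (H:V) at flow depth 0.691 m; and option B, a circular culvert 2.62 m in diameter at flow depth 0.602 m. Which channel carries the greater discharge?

channel A

Channel A: With bottom width b = 2.67 m and side slope z = 0.92: A = (b + zy)y = (2.67 + 0.92×0.691)×0.691 = 2.284 m²; P = b + 2y√(1+z²) = 2.67 + 2×0.691×1.359 = 4.548 m. Hydraulic radius R = A/P = 2.284/4.548 = 0.5023 m. Q_A = (1/0.027)·2.284·0.5023^(2/3)·√0.011 = 5.607 m³/s.
Channel B: For a circular section of diameter D = 2.62 m at depth y = 0.602 m, the central angle is θ = 2 arccos(1 − 2y/D) = 2 rad. Then A = (D²/8)(θ − sin θ) = 0.9354 m² and P = Dθ/2 = 2.62 m. Hydraulic radius R = A/P = 0.9354/2.62 = 0.3571 m. Q_B = (1/0.027)·0.9354·0.3571^(2/3)·√0.011 = 1.829 m³/s.
Q_A = 5.607 m³/s vs Q_B = 1.829 m³/s, so channel A carries more.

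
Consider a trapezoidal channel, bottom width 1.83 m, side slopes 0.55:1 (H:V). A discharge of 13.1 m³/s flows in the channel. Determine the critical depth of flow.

y_c = 1.48 m

At critical depth, Q² T / (g A³) = 1, i.e. A³/T = Q²/g = 13.1²/9.81 = 17.49.
Try y = 1.23 m: A³/T = 9.206 — short.
Try y = 1.9 m: A³/T = 41.58 — over.
Try y = 1.48 m: A³/T = 17.33 — matches.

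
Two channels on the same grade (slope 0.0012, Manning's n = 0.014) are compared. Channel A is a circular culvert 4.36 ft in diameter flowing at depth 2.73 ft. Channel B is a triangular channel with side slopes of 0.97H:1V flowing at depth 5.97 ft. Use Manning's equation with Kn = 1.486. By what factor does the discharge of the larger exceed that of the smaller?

Channel A: For a circular section of diameter D = 4.36 ft at depth y = 2.73 ft, the central angle is θ = 2 arccos(1 − 2y/D) = 3.652 rad. Then A = (D²/8)(θ − sin θ) = 9.837 ft² and P = Dθ/2 = 7.961 ft. Hydraulic radius R = A/P = 9.837/7.961 = 1.236 ft. Q_A = (1.486/0.014)·9.837·1.236^(2/3)·√0.0012 = 41.65 ft³/s.
Channel B: For a triangular section with side slope z = 0.97: A = zy² = 0.97×5.97² = 34.57 ft²; P = 2y√(1+z²) = 2×5.97×1.393 = 16.63 ft. Hydraulic radius R = A/P = 34.57/16.63 = 2.078 ft. Q_B = (1.486/0.014)·34.57·2.078^(2/3)·√0.0012 = 207 ft³/s.
The larger discharge is 207 ft³/s and the smaller is 41.65 ft³/s; the ratio is 4.97.

4.97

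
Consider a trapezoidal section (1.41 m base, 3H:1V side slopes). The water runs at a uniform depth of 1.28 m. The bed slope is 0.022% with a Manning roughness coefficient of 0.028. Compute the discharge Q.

Q = 2.83 m³/s

With bottom width b = 1.41 m and side slope z = 3: A = (b + zy)y = (1.41 + 3×1.28)×1.28 = 6.72 m²; P = b + 2y√(1+z²) = 1.41 + 2×1.28×3.162 = 9.505 m.
Hydraulic radius R = A/P = 6.72/9.505 = 0.707 m.
Manning's equation: Q = (1/n) A R^(2/3) S^(1/2) = (1/0.028) × 6.72 × 0.707^(2/3) × 0.00022^(1/2) = 2.83 m³/s.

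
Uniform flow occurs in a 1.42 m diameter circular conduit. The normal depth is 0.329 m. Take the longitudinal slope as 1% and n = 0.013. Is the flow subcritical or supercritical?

For a circular section of diameter D = 1.42 m at depth y = 0.329 m, the central angle is θ = 2 arccos(1 − 2y/D) = 2.009 rad. Then A = (D²/8)(θ − sin θ) = 0.278 m² and P = Dθ/2 = 1.426 m.
Hydraulic radius R = A/P = 0.278/1.426 = 0.195 m.
V = (1/n) R^(2/3) √S = (1/0.013) × 0.195^(2/3) × √0.01 = 2.586 m/s. Hydraulic depth D_h = A/T = 0.278/1.198 = 0.232 m.
Froude number Fr = V/√(g·D_h) = 2.586/√(9.81×0.232) = 1.71, which is greater than 1, so the flow is supercritical.

supercritical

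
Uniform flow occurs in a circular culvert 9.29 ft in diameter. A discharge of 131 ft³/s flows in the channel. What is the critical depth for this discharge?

y_c = 2.72 ft

At critical depth, Q² T / (g A³) = 1, i.e. A³/T = Q²/g = 131²/32.2 = 533.
Try y = 3.03 ft: A³/T = 812.1 — too large.
Try y = 2.05 ft: A³/T = 177.7 — too small.
Try y = 2.72 ft: A³/T = 534.6 — ≈ 533.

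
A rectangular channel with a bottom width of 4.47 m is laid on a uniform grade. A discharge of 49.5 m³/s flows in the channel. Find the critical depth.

For a rectangular channel, critical depth y_c = (q²/g)^(1/3) where q = Q/b = 49.5/4.47 = 11.07 m²/s.
So y_c = (11.07²/9.81)^(1/3) = 2.32 m.

y_c = 2.32 m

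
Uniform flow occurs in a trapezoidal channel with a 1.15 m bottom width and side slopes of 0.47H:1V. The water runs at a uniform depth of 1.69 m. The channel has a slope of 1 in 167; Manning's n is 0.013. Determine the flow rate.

With bottom width b = 1.15 m and side slope z = 0.47: A = (b + zy)y = (1.15 + 0.47×1.69)×1.69 = 3.286 m²; P = b + 2y√(1+z²) = 1.15 + 2×1.69×1.105 = 4.885 m.
Hydraulic radius R = A/P = 3.286/4.885 = 0.6727 m.
Manning's equation: Q = (1/n) A R^(2/3) S^(1/2) = (1/0.013) × 3.286 × 0.6727^(2/3) × 0.005988^(1/2) = 15 m³/s.

Q = 15 m³/s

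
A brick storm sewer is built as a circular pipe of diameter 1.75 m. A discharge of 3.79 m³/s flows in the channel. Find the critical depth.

At critical depth, Q² T / (g A³) = 1, i.e. A³/T = Q²/g = 3.79²/9.81 = 1.464.
Trying y = 1.17 m: A³/T = 3.029 — over.
Trying y = 0.968 m: A³/T = 1.462 — ≈ 1.464.

y_c = 0.968 m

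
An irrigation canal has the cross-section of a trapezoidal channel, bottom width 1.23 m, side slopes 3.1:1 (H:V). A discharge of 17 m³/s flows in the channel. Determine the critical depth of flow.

At critical depth, Q² T / (g A³) = 1, i.e. A³/T = Q²/g = 17²/9.81 = 29.46.
Trying y = 1.1 m: A³/T = 16.52 — low.
Trying y = 1.5 m: A³/T = 65.16 — high.
Trying y = 1.26 m: A³/T = 29.97 — matches.

y_c = 1.26 m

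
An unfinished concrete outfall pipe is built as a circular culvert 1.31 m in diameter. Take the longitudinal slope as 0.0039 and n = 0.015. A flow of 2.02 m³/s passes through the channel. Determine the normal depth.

Manning's equation rearranged: A R^(2/3) = nQ / (1·√S) = 0.015 × 2.02 / (√0.0039) = 0.4852.
Trying y = 1.03 m: A R^(2/3) = 0.6151 — too large.
Trying y = 0.593 m: A R^(2/3) = 0.2695 — too small.
Trying y = 0.852 m: A R^(2/3) = 0.4848 — matches.

y_n = 0.852 m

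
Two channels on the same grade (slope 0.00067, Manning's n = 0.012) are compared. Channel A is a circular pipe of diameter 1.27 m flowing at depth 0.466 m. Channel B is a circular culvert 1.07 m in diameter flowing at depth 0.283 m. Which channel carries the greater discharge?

Channel A: For a circular section of diameter D = 1.27 m at depth y = 0.466 m, the central angle is θ = 2 arccos(1 − 2y/D) = 2.603 rad. Then A = (D²/8)(θ − sin θ) = 0.4213 m² and P = Dθ/2 = 1.653 m. Hydraulic radius R = A/P = 0.4213/1.653 = 0.2549 m. Q_A = (1/0.012)·0.4213·0.2549^(2/3)·√0.00067 = 0.3654 m³/s.
Channel B: For a circular section of diameter D = 1.07 m at depth y = 0.283 m, the central angle is θ = 2 arccos(1 − 2y/D) = 2.161 rad. Then A = (D²/8)(θ − sin θ) = 0.1903 m² and P = Dθ/2 = 1.156 m. Hydraulic radius R = A/P = 0.1903/1.156 = 0.1646 m. Q_B = (1/0.012)·0.1903·0.1646^(2/3)·√0.00067 = 0.1233 m³/s.
Q_A = 0.3654 m³/s vs Q_B = 0.1233 m³/s, so channel A carries more.

channel A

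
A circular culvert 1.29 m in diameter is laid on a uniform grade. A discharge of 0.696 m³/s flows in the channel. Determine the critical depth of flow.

At critical depth, Q² T / (g A³) = 1, i.e. A³/T = Q²/g = 0.696²/9.81 = 0.04938.
Trying y = 0.531 m: A³/T = 0.1028 — high.
Trying y = 0.368 m: A³/T = 0.02495 — low.
Trying y = 0.439 m: A³/T = 0.0494 — ≈ 0.04938.

y_c = 0.439 m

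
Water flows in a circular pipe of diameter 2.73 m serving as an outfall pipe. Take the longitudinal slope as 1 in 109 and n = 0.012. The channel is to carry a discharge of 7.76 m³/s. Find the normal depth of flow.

Manning's equation rearranged: A R^(2/3) = nQ / (1·√S) = 0.012 × 7.76 / (√0.009174) = 0.9722.
At y = 1.04 m: A R^(2/3) = 1.398 — too large.
At y = 0.726 m: A R^(2/3) = 0.7022 — too small.
At y = 0.858 m: A R^(2/3) = 0.972 — matches.

y_n = 0.858 m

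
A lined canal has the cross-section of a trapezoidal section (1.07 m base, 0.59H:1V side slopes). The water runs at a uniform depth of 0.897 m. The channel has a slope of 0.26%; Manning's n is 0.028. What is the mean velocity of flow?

With bottom width b = 1.07 m and side slope z = 0.59: A = (b + zy)y = (1.07 + 0.59×0.897)×0.897 = 1.435 m²; P = b + 2y√(1+z²) = 1.07 + 2×0.897×1.161 = 3.153 m.
Hydraulic radius R = A/P = 1.435/3.153 = 0.455 m.
From Manning's equation, V = (1/n) R^(2/3) S^(1/2) = (1/0.028) × 0.455^(2/3) × 0.0026^(1/2) = 1.08 m/s.

V = 1.08 m/s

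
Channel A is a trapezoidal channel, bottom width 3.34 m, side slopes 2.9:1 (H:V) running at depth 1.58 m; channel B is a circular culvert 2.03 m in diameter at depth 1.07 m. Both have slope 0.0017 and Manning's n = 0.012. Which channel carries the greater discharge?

channel A

Channel A: With bottom width b = 3.34 m and side slope z = 2.9: A = (b + zy)y = (3.34 + 2.9×1.58)×1.58 = 12.52 m²; P = b + 2y√(1+z²) = 3.34 + 2×1.58×3.068 = 13.03 m. Hydraulic radius R = A/P = 12.52/13.03 = 0.9604 m. Q_A = (1/0.012)·12.52·0.9604^(2/3)·√0.0017 = 41.86 m³/s.
Channel B: For a circular section of diameter D = 2.03 m at depth y = 1.07 m, the central angle is θ = 2 arccos(1 − 2y/D) = 3.25 rad. Then A = (D²/8)(θ − sin θ) = 1.73 m² and P = Dθ/2 = 3.299 m. Hydraulic radius R = A/P = 1.73/3.299 = 0.5244 m. Q_B = (1/0.012)·1.73·0.5244^(2/3)·√0.0017 = 3.865 m³/s.
Q_A = 41.86 m³/s vs Q_B = 3.865 m³/s, so channel A carries more.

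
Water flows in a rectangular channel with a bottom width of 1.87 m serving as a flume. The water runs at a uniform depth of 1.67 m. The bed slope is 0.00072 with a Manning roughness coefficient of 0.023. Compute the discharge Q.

Q = 2.59 m³/s

Flow area A = b·y = 1.87 × 1.67 = 3.123 m². Wetted perimeter P = b + 2y = 1.87 + 2×1.67 = 5.21 m.
Hydraulic radius R = A/P = 3.123/5.21 = 0.5994 m.
Manning's equation: Q = (1/n) A R^(2/3) S^(1/2) = (1/0.023) × 3.123 × 0.5994^(2/3) × 0.00072^(1/2) = 2.59 m³/s.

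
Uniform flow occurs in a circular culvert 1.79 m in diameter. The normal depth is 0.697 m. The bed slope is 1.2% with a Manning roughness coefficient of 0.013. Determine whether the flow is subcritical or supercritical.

supercritical

For a circular section of diameter D = 1.79 m at depth y = 0.697 m, the central angle is θ = 2 arccos(1 − 2y/D) = 2.695 rad. Then A = (D²/8)(θ − sin θ) = 0.9067 m² and P = Dθ/2 = 2.412 m.
Hydraulic radius R = A/P = 0.9067/2.412 = 0.3759 m.
V = (1/n) R^(2/3) √S = (1/0.013) × 0.3759^(2/3) × √0.012 = 4.389 m/s. Hydraulic depth D_h = A/T = 0.9067/1.746 = 0.5194 m.
Froude number Fr = V/√(g·D_h) = 4.389/√(9.81×0.5194) = 1.94, which is greater than 1, so the flow is supercritical.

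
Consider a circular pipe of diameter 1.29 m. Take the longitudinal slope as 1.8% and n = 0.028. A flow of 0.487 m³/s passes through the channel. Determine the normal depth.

Manning's equation rearranged: A R^(2/3) = nQ / (1·√S) = 0.028 × 0.487 / (√0.018) = 0.1016.
Trying y = 0.443 m: A R^(2/3) = 0.1559 — high.
Trying y = 0.305 m: A R^(2/3) = 0.07535 — low.
Trying y = 0.355 m: A R^(2/3) = 0.1017 — ≈ 0.1016.

y_n = 0.355 m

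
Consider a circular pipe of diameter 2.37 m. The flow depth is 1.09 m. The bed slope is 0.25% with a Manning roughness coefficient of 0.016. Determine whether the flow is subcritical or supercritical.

For a circular section of diameter D = 2.37 m at depth y = 1.09 m, the central angle is θ = 2 arccos(1 − 2y/D) = 2.981 rad. Then A = (D²/8)(θ − sin θ) = 1.981 m² and P = Dθ/2 = 3.533 m.
Hydraulic radius R = A/P = 1.981/3.533 = 0.5607 m.
V = (1/n) R^(2/3) √S = (1/0.016) × 0.5607^(2/3) × √0.0025 = 2.125 m/s. Hydraulic depth D_h = A/T = 1.981/2.362 = 0.8385 m.
Froude number Fr = V/√(g·D_h) = 2.125/√(9.81×0.8385) = 0.741, which is less than 1, so the flow is subcritical.

subcritical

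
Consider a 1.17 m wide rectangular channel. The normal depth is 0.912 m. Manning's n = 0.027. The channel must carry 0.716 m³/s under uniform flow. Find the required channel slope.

Flow area A = b·y = 1.17 × 0.912 = 1.067 m². Wetted perimeter P = b + 2y = 1.17 + 2×0.912 = 2.994 m.
Hydraulic radius R = A/P = 1.067/2.994 = 0.3564 m.
From Manning's equation, S = [nQ / (1 A R^(2/3))]² = [0.027 × 0.716 / (1 × 1.067 × 0.3564^(2/3))]² = 0.0013.

S = 0.0013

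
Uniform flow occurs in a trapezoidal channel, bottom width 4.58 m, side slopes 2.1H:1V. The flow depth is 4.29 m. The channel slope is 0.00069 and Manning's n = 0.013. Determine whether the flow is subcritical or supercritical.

With bottom width b = 4.58 m and side slope z = 2.1: A = (b + zy)y = (4.58 + 2.1×4.29)×4.29 = 58.3 m²; P = b + 2y√(1+z²) = 4.58 + 2×4.29×2.326 = 24.54 m.
Hydraulic radius R = A/P = 58.3/24.54 = 2.376 m.
V = (1/n) R^(2/3) √S = (1/0.013) × 2.376^(2/3) × √0.00069 = 3.598 m/s. Hydraulic depth D_h = A/T = 58.3/22.6 = 2.58 m.
Froude number Fr = V/√(g·D_h) = 3.598/√(9.81×2.58) = 0.715, which is less than 1, so the flow is subcritical.

subcritical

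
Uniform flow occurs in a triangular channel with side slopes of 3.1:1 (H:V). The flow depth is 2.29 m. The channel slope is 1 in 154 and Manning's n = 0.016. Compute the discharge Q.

Q = 86.7 m³/s

For a triangular section with side slope z = 3.1: A = zy² = 3.1×2.29² = 16.26 m²; P = 2y√(1+z²) = 2×2.29×3.257 = 14.92 m.
Hydraulic radius R = A/P = 16.26/14.92 = 1.09 m.
Manning's equation: Q = (1/n) A R^(2/3) S^(1/2) = (1/0.016) × 16.26 × 1.09^(2/3) × 0.006494^(1/2) = 86.7 m³/s.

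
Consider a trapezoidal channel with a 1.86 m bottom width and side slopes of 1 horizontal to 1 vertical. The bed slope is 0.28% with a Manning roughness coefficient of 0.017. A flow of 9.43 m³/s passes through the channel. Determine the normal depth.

Manning's equation rearranged: A R^(2/3) = nQ / (1·√S) = 0.017 × 9.43 / (√0.0028) = 3.03.
Try y = 1.55 m: A R^(2/3) = 4.73 — high.
Try y = 1.23 m: A R^(2/3) = 3.03 — matches.

y_n = 1.23 m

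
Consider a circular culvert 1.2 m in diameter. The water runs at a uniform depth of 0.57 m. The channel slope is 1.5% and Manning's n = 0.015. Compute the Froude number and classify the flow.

supercritical

For a circular section of diameter D = 1.2 m at depth y = 0.57 m, the central angle is θ = 2 arccos(1 − 2y/D) = 3.042 rad. Then A = (D²/8)(θ − sin θ) = 0.5295 m² and P = Dθ/2 = 1.825 m.
Hydraulic radius R = A/P = 0.5295/1.825 = 0.2901 m.
V = (1/n) R^(2/3) √S = (1/0.015) × 0.2901^(2/3) × √0.015 = 3.579 m/s. Hydraulic depth D_h = A/T = 0.5295/1.198 = 0.4418 m.
Froude number Fr = V/√(g·D_h) = 3.579/√(9.81×0.4418) = 1.72, which is greater than 1, so the flow is supercritical.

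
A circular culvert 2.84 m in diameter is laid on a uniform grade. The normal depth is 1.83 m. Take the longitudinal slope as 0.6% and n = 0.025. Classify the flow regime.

subcritical

For a circular section of diameter D = 2.84 m at depth y = 1.83 m, the central angle is θ = 2 arccos(1 − 2y/D) = 3.727 rad. Then A = (D²/8)(θ − sin θ) = 4.315 m² and P = Dθ/2 = 5.293 m.
Hydraulic radius R = A/P = 4.315/5.293 = 0.8153 m.
V = (1/n) R^(2/3) √S = (1/0.025) × 0.8153^(2/3) × √0.006 = 2.704 m/s. Hydraulic depth D_h = A/T = 4.315/2.719 = 1.587 m.
Froude number Fr = V/√(g·D_h) = 2.704/√(9.81×1.587) = 0.685, which is less than 1, so the flow is subcritical.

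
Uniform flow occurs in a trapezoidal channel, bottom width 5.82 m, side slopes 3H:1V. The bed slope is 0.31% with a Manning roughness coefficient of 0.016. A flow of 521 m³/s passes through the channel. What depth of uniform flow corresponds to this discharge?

Manning's equation rearranged: A R^(2/3) = nQ / (1·√S) = 0.016 × 521 / (√0.0031) = 149.7.
Trying y = 5.31 m: A R^(2/3) = 236.5 — too large.
Trying y = 3.38 m: A R^(2/3) = 85.16 — too small.
Trying y = 4.35 m: A R^(2/3) = 149.7 — close enough.

y_n = 4.35 m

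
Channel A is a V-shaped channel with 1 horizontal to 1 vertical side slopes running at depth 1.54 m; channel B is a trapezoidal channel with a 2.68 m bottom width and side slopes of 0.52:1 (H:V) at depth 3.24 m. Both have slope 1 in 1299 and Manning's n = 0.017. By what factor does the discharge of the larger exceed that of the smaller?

Channel A: For a triangular section with side slope z = 1: A = zy² = 1×1.54² = 2.372 m²; P = 2y√(1+z²) = 2×1.54×1.414 = 4.356 m. Hydraulic radius R = A/P = 2.372/4.356 = 0.5445 m. Q_A = (1/0.017)·2.372·0.5445^(2/3)·√0.0007698 = 2.581 m³/s.
Channel B: With bottom width b = 2.68 m and side slope z = 0.52: A = (b + zy)y = (2.68 + 0.52×3.24)×3.24 = 14.14 m²; P = b + 2y√(1+z²) = 2.68 + 2×3.24×1.127 = 9.984 m. Hydraulic radius R = A/P = 14.14/9.984 = 1.416 m. Q_B = (1/0.017)·14.14·1.416^(2/3)·√0.0007698 = 29.11 m³/s.
The larger discharge is 29.11 m³/s and the smaller is 2.581 m³/s; the ratio is 11.3.

11.3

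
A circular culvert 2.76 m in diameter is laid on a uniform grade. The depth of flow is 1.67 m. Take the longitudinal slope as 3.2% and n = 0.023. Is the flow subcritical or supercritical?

For a circular section of diameter D = 2.76 m at depth y = 1.67 m, the central angle is θ = 2 arccos(1 − 2y/D) = 3.565 rad. Then A = (D²/8)(θ − sin θ) = 3.786 m² and P = Dθ/2 = 4.92 m.
Hydraulic radius R = A/P = 3.786/4.92 = 0.7695 m.
V = (1/n) R^(2/3) √S = (1/0.023) × 0.7695^(2/3) × √0.032 = 6.531 m/s. Hydraulic depth D_h = A/T = 3.786/2.698 = 1.403 m.
Froude number Fr = V/√(g·D_h) = 6.531/√(9.81×1.403) = 1.76, which is greater than 1, so the flow is supercritical.

supercritical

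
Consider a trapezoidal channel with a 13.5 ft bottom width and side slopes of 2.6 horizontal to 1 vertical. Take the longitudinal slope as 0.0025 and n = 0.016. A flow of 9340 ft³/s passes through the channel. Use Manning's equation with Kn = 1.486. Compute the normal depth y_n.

y_n = 12.3 ft

Manning's equation rearranged: A R^(2/3) = nQ / (1.486·√S) = 0.016 × 9340 / (1.486 × √0.0025) = 2011.
Trying y = 10.4 ft: A R^(2/3) = 1377 — low.
Trying y = 15.1 ft: A R^(2/3) = 3229 — high.
Trying y = 12.3 ft: A R^(2/3) = 2012 — ≈ 2011.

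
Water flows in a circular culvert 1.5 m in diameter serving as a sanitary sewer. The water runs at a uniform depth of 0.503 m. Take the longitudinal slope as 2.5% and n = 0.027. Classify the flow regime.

For a circular section of diameter D = 1.5 m at depth y = 0.503 m, the central angle is θ = 2 arccos(1 − 2y/D) = 2.47 rad. Then A = (D²/8)(θ − sin θ) = 0.5199 m² and P = Dθ/2 = 1.853 m.
Hydraulic radius R = A/P = 0.5199/1.853 = 0.2806 m.
V = (1/n) R^(2/3) √S = (1/0.027) × 0.2806^(2/3) × √0.025 = 2.51 m/s. Hydraulic depth D_h = A/T = 0.5199/1.416 = 0.3671 m.
Froude number Fr = V/√(g·D_h) = 2.51/√(9.81×0.3671) = 1.32, which is greater than 1, so the flow is supercritical.

supercritical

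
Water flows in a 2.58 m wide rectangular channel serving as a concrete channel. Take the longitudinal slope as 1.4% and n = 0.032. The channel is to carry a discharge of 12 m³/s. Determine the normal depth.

y_n = 1.58 m

Manning's equation rearranged: A R^(2/3) = nQ / (1·√S) = 0.032 × 12 / (√0.014) = 3.245.
At y = 1.97 m: A R^(2/3) = 4.305 — high.
At y = 1.2 m: A R^(2/3) = 2.255 — low.
At y = 1.58 m: A R^(2/3) = 3.245 — matches.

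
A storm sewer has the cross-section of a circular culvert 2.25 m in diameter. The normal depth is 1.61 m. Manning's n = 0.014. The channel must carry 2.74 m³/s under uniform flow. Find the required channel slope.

S = 0.00027

For a circular section of diameter D = 2.25 m at depth y = 1.61 m, the central angle is θ = 2 arccos(1 − 2y/D) = 4.033 rad. Then A = (D²/8)(θ − sin θ) = 3.044 m² and P = Dθ/2 = 4.537 m.
Hydraulic radius R = A/P = 3.044/4.537 = 0.671 m.
From Manning's equation, S = [nQ / (1 A R^(2/3))]² = [0.014 × 2.74 / (1 × 3.044 × 0.671^(2/3))]² = 0.00027.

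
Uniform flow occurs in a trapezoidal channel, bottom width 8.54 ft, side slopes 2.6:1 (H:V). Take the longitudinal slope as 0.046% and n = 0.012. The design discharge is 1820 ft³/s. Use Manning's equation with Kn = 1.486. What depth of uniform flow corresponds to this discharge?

y_n = 8.29 ft

Manning's equation rearranged: A R^(2/3) = nQ / (1.486·√S) = 0.012 × 1820 / (1.486 × √0.00046) = 685.3.
Trying y = 10.4 ft: A R^(2/3) = 1162 — high.
Trying y = 8.29 ft: A R^(2/3) = 685.9 — close enough.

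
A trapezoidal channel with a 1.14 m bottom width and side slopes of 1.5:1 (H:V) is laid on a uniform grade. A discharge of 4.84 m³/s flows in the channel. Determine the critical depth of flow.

y_c = 0.854 m

At critical depth, Q² T / (g A³) = 1, i.e. A³/T = Q²/g = 4.84²/9.81 = 2.388.
Try y = 0.732 m: A³/T = 1.318 — low.
Try y = 0.951 m: A³/T = 3.641 — high.
Try y = 0.854 m: A³/T = 2.387 — matches.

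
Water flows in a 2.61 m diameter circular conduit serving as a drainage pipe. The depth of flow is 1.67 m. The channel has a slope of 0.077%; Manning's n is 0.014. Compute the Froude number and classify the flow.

subcritical

For a circular section of diameter D = 2.61 m at depth y = 1.67 m, the central angle is θ = 2 arccos(1 − 2y/D) = 3.709 rad. Then A = (D²/8)(θ − sin θ) = 3.615 m² and P = Dθ/2 = 4.84 m.
Hydraulic radius R = A/P = 3.615/4.84 = 0.747 m.
V = (1/n) R^(2/3) √S = (1/0.014) × 0.747^(2/3) × √0.00077 = 1.632 m/s. Hydraulic depth D_h = A/T = 3.615/2.506 = 1.443 m.
Froude number Fr = V/√(g·D_h) = 1.632/√(9.81×1.443) = 0.434, which is less than 1, so the flow is subcritical.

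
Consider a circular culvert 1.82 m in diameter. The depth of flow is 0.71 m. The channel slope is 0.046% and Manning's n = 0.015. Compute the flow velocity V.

For a circular section of diameter D = 1.82 m at depth y = 0.71 m, the central angle is θ = 2 arccos(1 − 2y/D) = 2.698 rad. Then A = (D²/8)(θ − sin θ) = 0.9397 m² and P = Dθ/2 = 2.456 m.
Hydraulic radius R = A/P = 0.9397/2.456 = 0.3827 m.
From Manning's equation, V = (1/n) R^(2/3) S^(1/2) = (1/0.015) × 0.3827^(2/3) × 0.00046^(1/2) = 0.754 m/s.

V = 0.754 m/s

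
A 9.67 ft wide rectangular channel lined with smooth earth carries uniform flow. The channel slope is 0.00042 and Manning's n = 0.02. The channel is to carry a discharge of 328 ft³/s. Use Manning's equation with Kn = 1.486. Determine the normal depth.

Manning's equation rearranged: A R^(2/3) = nQ / (1.486·√S) = 0.02 × 328 / (1.486 × √0.00042) = 215.4.
Try y = 11 ft: A R^(2/3) = 238.6 — high.
Try y = 7.57 ft: A R^(2/3) = 150.6 — low.
Try y = 10.1 ft: A R^(2/3) = 215.2 — matches.

y_n = 10.1 ft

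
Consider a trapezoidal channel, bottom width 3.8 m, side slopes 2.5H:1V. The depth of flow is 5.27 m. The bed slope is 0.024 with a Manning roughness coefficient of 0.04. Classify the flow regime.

With bottom width b = 3.8 m and side slope z = 2.5: A = (b + zy)y = (3.8 + 2.5×5.27)×5.27 = 89.46 m²; P = b + 2y√(1+z²) = 3.8 + 2×5.27×2.693 = 32.18 m.
Hydraulic radius R = A/P = 89.46/32.18 = 2.78 m.
V = (1/n) R^(2/3) √S = (1/0.04) × 2.78^(2/3) × √0.024 = 7.657 m/s. Hydraulic depth D_h = A/T = 89.46/30.15 = 2.967 m.
Froude number Fr = V/√(g·D_h) = 7.657/√(9.81×2.967) = 1.42, which is greater than 1, so the flow is supercritical.

supercritical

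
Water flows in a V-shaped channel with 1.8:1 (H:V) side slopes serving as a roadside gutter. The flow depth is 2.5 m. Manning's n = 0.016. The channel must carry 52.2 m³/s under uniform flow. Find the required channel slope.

S = 0.0049

For a triangular section with side slope z = 1.8: A = zy² = 1.8×2.5² = 11.25 m²; P = 2y√(1+z²) = 2×2.5×2.059 = 10.3 m.
Hydraulic radius R = A/P = 11.25/10.3 = 1.093 m.
From Manning's equation, S = [nQ / (1 A R^(2/3))]² = [0.016 × 52.2 / (1 × 11.25 × 1.093^(2/3))]² = 0.0049.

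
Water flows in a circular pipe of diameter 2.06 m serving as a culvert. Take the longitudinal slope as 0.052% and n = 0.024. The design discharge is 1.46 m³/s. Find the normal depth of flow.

y_n = 1.29 m

Manning's equation rearranged: A R^(2/3) = nQ / (1·√S) = 0.024 × 1.46 / (√0.00052) = 1.537.
Try y = 0.92 m: A R^(2/3) = 0.8801 — short.
Try y = 1.59 m: A R^(2/3) = 2.017 — over.
Try y = 1.29 m: A R^(2/3) = 1.534 — ≈ 1.537.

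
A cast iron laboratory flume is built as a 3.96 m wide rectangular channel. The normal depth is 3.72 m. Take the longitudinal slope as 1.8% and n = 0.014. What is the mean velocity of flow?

V = 11.4 m/s

Flow area A = b·y = 3.96 × 3.72 = 14.73 m². Wetted perimeter P = b + 2y = 3.96 + 2×3.72 = 11.4 m.
Hydraulic radius R = A/P = 14.73/11.4 = 1.292 m.
From Manning's equation, V = (1/n) R^(2/3) S^(1/2) = (1/0.014) × 1.292^(2/3) × 0.018^(1/2) = 11.4 m/s.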